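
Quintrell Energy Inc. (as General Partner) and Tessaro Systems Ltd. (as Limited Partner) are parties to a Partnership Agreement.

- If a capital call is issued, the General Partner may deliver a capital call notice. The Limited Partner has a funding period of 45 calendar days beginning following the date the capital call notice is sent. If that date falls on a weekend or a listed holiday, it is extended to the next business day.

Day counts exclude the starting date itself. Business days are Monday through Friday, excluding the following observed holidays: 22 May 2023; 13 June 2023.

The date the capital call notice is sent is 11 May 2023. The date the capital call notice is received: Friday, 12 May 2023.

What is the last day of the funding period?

Adding 45 calendar days to 11 May 2023 gives 25 June 2023, which is the last day of the funding period. That falls on a Sunday, so it rolls to the next business day, Monday, 26 June 2023.

26 June 2023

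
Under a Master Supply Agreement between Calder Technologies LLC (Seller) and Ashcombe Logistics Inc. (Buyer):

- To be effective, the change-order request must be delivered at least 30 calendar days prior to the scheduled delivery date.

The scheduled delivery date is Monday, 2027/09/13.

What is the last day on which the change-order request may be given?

2027/09/13 minus 30 days is 2027/08/14.

2027/08/14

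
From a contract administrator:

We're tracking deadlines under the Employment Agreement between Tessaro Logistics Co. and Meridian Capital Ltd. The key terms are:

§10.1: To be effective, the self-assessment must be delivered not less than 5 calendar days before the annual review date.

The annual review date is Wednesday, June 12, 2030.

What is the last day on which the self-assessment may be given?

Counting back 5 calendar days from June 12, 2030 gives June 7, 2030.

June 7, 2030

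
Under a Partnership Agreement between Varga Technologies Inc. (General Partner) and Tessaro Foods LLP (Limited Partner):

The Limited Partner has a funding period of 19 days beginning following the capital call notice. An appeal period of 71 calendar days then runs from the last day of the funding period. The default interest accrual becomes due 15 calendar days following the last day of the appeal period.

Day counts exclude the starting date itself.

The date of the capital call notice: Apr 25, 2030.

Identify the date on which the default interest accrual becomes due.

The last day of the funding period: 19 calendar days after Apr 25, 2030 is May 14, 2030.
The last day of the appeal period: May 14, 2030 + 71 days = Jul 24, 2030.
Adding 15 calendar days to Jul 24, 2030 gives Aug 8, 2030, which is the date on which the default interest accrual becomes due.

Aug 8, 2030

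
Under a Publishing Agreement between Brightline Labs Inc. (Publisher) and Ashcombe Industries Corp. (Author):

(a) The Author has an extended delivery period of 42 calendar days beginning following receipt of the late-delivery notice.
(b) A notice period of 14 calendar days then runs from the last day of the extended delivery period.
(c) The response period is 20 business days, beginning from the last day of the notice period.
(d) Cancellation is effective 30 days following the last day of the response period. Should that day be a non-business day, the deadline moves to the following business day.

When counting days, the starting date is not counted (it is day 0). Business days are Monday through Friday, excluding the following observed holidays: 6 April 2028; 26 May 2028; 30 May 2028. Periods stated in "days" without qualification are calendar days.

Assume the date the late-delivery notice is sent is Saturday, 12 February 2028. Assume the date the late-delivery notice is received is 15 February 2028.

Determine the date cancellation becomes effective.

8 June 2028

Adding 42 calendar days to 15 February 2028 gives 28 March 2028, which is the last day of the extended delivery period.
The last day of the notice period: 28 March 2028 + 14 days = 11 April 2028.
From Tuesday, 11 April 2028, 20 business days (Apr 12, Apr 13, Apr 14, Apr 17, …, May 5, May 8, May 9, skipping weekends) brings us to Tuesday, 9 May 2028, which is the last day of the response period.
The date cancellation becomes effective: 30 calendar days after 9 May 2028 is 8 June 2028. 8 June 2028 is a Thursday and is not a listed holiday, so no roll-forward applies.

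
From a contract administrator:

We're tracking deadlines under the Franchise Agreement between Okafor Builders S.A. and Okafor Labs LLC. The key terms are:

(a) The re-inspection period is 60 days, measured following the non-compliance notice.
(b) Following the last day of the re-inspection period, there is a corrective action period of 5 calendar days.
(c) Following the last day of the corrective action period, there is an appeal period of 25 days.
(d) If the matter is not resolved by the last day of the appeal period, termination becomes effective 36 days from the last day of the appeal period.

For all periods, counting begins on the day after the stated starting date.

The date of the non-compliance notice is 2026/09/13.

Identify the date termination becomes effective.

2027/01/17

Adding 60 calendar days to 2026/09/13 gives 2026/11/12, which is the last day of the re-inspection period.
Adding 5 calendar days to 2026/11/12 gives 2026/11/17, which is the last day of the corrective action period.
Adding 25 calendar days to 2026/11/17 gives 2026/12/12, which is the last day of the appeal period.
The date termination becomes effective: 36 calendar days after 2026/12/12 is 2027/01/17.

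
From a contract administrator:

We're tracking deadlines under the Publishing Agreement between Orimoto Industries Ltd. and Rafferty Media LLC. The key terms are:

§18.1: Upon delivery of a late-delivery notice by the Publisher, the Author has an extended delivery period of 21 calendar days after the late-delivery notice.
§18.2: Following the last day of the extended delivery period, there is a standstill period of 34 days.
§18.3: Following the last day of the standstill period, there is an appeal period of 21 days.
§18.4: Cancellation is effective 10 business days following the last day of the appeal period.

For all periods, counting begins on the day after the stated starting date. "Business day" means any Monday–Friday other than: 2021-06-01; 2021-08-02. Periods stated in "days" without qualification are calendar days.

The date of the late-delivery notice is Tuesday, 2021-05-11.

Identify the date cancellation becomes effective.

The last day of the extended delivery period: 21 calendar days after 2021-05-11 is 2021-06-01.
Adding 34 calendar days to 2021-06-01 gives 2021-07-05, which is the last day of the standstill period.
Adding 21 calendar days to 2021-07-05 gives 2021-07-26, which is the last day of the appeal period.
From Monday, 2021-07-26, 10 business days (Jul 27, Jul 28, Jul 29, Jul 30, Aug 3, Aug 4, Aug 5, Aug 6, Aug 9, Aug 10, skipping weekends and the listed holiday on Aug 2) brings us to Tuesday, 2021-08-10, which is the date cancellation becomes effective.

2021-08-10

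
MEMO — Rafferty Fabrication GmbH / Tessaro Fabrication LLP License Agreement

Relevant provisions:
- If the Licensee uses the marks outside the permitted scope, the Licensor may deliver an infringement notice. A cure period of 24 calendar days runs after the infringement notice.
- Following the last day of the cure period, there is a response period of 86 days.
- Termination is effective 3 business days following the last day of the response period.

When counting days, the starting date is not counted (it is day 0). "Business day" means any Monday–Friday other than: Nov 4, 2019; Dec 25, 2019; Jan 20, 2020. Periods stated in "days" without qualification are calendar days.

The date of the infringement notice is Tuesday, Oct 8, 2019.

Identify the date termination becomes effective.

Jan 29, 2020

The last day of the cure period: 24 calendar days after Oct 8, 2019 is Nov 1, 2019.
The last day of the response period: Nov 1, 2019 + 86 days = Jan 26, 2020.
The date termination becomes effective: counting 3 business days from Sunday, Jan 26, 2020 (Jan 27, Jan 28, Jan 29, skipping weekends) reaches Wednesday, Jan 29, 2020.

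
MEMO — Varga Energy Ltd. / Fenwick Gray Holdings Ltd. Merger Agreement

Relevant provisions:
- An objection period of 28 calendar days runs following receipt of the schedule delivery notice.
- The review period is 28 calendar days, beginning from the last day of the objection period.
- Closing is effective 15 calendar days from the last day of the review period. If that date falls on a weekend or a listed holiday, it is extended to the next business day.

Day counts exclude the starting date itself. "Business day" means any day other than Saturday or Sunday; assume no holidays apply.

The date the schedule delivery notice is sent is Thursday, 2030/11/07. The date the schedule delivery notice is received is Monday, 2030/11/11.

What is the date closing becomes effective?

The last day of the objection period: 2030/11/11 + 28 days = 2030/12/09.
Adding 28 calendar days to 2030/12/09 gives 2031/01/06, which is the last day of the review period.
The date closing becomes effective: 15 calendar days after 2031/01/06 is 2031/01/21. 2031/01/21 is a Tuesday, so no roll-forward applies.

2031/01/21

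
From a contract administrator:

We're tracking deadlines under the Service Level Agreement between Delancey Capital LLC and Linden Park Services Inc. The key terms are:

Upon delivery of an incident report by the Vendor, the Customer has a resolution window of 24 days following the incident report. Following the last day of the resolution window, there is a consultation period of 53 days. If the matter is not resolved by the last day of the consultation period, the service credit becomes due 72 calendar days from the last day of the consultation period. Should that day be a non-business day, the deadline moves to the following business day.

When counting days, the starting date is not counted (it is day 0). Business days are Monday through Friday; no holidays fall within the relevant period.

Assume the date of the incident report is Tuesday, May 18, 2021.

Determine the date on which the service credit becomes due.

Adding 24 calendar days to May 18, 2021 gives June 11, 2021, which is the last day of the resolution window.
The last day of the consultation period: June 11, 2021 + 53 days = August 3, 2021.
The date on which the service credit becomes due: 72 calendar days after August 3, 2021 is October 14, 2021. October 14, 2021 is a Thursday, so no roll-forward applies.

October 14, 2021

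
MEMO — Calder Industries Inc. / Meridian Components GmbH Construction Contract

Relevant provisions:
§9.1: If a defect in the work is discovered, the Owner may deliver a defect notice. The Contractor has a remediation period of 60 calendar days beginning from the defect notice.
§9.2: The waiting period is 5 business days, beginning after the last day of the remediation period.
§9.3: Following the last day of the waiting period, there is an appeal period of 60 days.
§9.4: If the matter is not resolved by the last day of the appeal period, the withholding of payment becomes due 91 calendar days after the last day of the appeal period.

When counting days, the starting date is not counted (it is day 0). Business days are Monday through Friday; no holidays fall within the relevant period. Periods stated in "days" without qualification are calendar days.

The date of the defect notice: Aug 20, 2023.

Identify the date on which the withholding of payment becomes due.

The last day of the remediation period: Aug 20, 2023 + 60 days = Oct 19, 2023.
The last day of the waiting period: counting 5 business days from Thursday, Oct 19, 2023 (Oct 20, Oct 23, Oct 24, Oct 25, Oct 26, skipping weekends) reaches Thursday, Oct 26, 2023.
The last day of the appeal period: 60 calendar days after Oct 26, 2023 is Dec 25, 2023.
Adding 91 calendar days to Dec 25, 2023 gives Mar 25, 2024, which is the date on which the withholding of payment becomes due.

Mar 25, 2024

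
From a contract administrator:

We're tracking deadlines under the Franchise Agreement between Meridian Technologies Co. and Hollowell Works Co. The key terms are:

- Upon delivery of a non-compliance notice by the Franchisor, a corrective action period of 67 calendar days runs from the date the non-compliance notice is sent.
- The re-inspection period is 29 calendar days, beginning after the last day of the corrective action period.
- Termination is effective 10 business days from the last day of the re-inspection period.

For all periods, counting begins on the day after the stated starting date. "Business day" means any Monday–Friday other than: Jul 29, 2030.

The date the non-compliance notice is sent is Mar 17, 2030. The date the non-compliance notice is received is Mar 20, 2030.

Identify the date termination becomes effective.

Adding 67 calendar days to Mar 17, 2030 gives May 23, 2030, which is the last day of the corrective action period.
Adding 29 calendar days to May 23, 2030 gives Jun 21, 2030, which is the last day of the re-inspection period.
The date termination becomes effective: counting 10 business days from Friday, Jun 21, 2030 (Jun 24, Jun 25, Jun 26, Jun 27, Jun 28, Jul 1, Jul 2, Jul 3, Jul 4, Jul 5, skipping weekends) reaches Friday, Jul 5, 2030.

Jul 5, 2030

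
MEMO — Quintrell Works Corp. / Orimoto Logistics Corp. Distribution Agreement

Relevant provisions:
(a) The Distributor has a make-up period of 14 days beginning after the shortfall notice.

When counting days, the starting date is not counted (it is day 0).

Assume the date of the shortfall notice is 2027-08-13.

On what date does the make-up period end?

2027-08-27

The last day of the make-up period: 14 calendar days after 2027-08-13 is 2027-08-27.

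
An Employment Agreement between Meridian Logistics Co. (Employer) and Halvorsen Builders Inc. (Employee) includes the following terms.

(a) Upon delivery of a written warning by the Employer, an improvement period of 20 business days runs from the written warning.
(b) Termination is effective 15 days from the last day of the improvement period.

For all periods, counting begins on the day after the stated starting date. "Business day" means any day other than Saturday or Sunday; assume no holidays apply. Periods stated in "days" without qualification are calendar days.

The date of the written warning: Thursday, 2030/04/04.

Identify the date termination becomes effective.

2030/05/17

The last day of the improvement period: counting 20 business days from Thursday, 2030/04/04 (Apr 5, Apr 8, Apr 9, Apr 10, …, Apr 30, May 1, May 2, skipping weekends) reaches Thursday, 2030/05/02.
The date termination becomes effective: 2030/05/02 + 15 days = 2030/05/17.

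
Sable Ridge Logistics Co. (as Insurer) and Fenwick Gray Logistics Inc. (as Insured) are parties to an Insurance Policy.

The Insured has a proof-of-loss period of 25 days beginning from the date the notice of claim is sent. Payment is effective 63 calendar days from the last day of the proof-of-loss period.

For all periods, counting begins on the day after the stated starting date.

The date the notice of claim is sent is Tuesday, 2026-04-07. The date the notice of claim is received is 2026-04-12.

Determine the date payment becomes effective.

2026-07-04

Adding 25 calendar days to 2026-04-07 gives 2026-05-02, which is the last day of the proof-of-loss period.
The date payment becomes effective: 63 calendar days after 2026-05-02 is 2026-07-04.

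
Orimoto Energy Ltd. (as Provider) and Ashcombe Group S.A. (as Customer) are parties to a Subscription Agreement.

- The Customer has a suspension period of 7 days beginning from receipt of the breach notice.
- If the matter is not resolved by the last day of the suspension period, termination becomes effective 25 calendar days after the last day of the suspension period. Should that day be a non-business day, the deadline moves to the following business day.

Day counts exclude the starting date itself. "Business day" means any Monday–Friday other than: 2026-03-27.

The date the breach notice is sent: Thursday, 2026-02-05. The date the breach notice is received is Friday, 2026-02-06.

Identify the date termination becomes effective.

2026-03-10

Adding 7 calendar days to 2026-02-06 gives 2026-02-13, which is the last day of the suspension period.
The date termination becomes effective: 2026-02-13 + 25 days = 2026-03-10. 2026-03-10 is a Tuesday and is not a listed holiday, so no roll-forward applies.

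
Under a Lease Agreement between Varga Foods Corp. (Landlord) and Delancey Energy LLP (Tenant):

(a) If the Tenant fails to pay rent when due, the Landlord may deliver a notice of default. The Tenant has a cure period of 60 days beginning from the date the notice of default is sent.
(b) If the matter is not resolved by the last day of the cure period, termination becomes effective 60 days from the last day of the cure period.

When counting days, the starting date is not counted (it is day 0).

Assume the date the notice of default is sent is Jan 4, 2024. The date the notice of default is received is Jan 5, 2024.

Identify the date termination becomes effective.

Adding 60 calendar days to Jan 4, 2024 gives Mar 4, 2024, which is the last day of the cure period.
The date termination becomes effective: Mar 4, 2024 + 60 days = May 3, 2024.

May 3, 2024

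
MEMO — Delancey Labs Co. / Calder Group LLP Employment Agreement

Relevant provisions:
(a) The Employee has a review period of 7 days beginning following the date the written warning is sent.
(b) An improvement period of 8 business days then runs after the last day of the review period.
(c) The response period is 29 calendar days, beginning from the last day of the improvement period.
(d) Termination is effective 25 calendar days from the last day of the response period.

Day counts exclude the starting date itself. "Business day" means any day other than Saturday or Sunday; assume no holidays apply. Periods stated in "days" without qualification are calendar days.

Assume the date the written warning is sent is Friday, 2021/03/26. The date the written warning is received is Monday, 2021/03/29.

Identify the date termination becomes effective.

2021/06/07

Adding 7 calendar days to 2021/03/26 gives 2021/04/02, which is the last day of the review period.
From Friday, 2021/04/02, 8 business days (Apr 5, Apr 6, Apr 7, Apr 8, Apr 9, Apr 12, Apr 13, Apr 14, skipping weekends) brings us to Wednesday, 2021/04/14, which is the last day of the improvement period.
Adding 29 calendar days to 2021/04/14 gives 2021/05/13, which is the last day of the response period.
The date termination becomes effective: 2021/05/13 + 25 days = 2021/06/07.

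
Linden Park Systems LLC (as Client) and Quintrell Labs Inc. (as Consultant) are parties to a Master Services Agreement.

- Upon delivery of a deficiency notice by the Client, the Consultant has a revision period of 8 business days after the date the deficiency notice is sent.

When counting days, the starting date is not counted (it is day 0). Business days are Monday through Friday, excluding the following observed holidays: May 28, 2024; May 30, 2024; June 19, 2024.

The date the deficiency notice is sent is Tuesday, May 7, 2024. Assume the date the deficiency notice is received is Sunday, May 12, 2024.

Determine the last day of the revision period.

May 17, 2024

The last day of the revision period: counting 8 business days from Tuesday, May 7, 2024 (May 8, May 9, May 10, May 13, May 14, May 15, May 16, May 17, skipping weekends) reaches Friday, May 17, 2024.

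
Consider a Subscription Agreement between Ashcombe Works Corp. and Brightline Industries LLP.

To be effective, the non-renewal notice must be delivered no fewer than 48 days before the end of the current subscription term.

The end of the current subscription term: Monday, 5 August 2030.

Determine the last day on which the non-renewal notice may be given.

Counting back 48 calendar days from 5 August 2030 gives 18 June 2030.

18 June 2030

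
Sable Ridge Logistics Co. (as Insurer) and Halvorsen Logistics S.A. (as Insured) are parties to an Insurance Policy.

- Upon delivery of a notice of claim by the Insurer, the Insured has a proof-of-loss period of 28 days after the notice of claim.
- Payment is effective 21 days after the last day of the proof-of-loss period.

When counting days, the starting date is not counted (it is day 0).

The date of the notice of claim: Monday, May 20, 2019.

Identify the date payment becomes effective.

The last day of the proof-of-loss period: 28 calendar days after May 20, 2019 is June 17, 2019.
The date payment becomes effective: June 17, 2019 + 21 days = July 8, 2019.

July 8, 2019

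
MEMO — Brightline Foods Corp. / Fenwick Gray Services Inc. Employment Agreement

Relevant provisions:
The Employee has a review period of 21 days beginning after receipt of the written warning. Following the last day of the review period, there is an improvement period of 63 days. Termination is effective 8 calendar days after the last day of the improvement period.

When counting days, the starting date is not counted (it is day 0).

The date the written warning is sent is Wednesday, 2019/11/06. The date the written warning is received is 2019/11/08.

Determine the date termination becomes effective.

2020/02/08

Adding 21 calendar days to 2019/11/08 gives 2019/11/29, which is the last day of the review period.
The last day of the improvement period: 63 calendar days after 2019/11/29 is 2020/01/31.
The date termination becomes effective: 2020/01/31 + 8 days = 2020/02/08.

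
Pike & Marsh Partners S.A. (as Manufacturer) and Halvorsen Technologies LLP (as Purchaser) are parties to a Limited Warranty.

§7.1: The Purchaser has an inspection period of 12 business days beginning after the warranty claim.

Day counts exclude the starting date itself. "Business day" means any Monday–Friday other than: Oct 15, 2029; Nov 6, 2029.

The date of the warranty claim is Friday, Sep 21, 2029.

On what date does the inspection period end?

The last day of the inspection period: 12 business days after Friday, Sep 21, 2029, skipping weekends — Sep 24, Sep 25, Sep 26, Sep 27, …, Oct 5, Oct 8, Oct 9 — lands on Tuesday, Oct 9, 2029.

Oct 9, 2029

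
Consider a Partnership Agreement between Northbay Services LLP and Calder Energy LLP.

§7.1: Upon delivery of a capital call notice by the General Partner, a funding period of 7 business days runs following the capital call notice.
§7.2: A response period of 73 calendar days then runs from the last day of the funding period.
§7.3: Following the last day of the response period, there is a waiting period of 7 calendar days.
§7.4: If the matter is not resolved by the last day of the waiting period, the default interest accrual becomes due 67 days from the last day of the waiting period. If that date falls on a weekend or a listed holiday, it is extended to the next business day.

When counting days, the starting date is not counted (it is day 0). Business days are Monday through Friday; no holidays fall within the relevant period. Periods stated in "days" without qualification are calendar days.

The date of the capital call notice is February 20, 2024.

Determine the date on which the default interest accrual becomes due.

From Tuesday, February 20, 2024, 7 business days (Feb 21, Feb 22, Feb 23, Feb 26, Feb 27, Feb 28, Feb 29, skipping weekends) brings us to Thursday, February 29, 2024, which is the last day of the funding period.
Adding 73 calendar days to February 29, 2024 gives May 12, 2024, which is the last day of the response period.
Adding 7 calendar days to May 12, 2024 gives May 19, 2024, which is the last day of the waiting period.
The date on which the default interest accrual becomes due: 67 calendar days after May 19, 2024 is July 25, 2024. July 25, 2024 is a Thursday, so no roll-forward applies.

July 25, 2024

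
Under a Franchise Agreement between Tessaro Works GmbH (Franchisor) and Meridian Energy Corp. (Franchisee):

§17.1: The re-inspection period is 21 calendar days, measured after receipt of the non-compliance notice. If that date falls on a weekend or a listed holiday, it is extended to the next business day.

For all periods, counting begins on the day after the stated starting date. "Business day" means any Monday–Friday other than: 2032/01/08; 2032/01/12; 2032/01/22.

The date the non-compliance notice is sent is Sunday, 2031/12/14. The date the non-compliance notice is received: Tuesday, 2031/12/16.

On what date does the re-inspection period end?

Adding 21 calendar days to 2031/12/16 gives 2032/01/06, which is the last day of the re-inspection period. 2032/01/06 is a Tuesday and is not a listed holiday, so no roll-forward applies.

2032/01/06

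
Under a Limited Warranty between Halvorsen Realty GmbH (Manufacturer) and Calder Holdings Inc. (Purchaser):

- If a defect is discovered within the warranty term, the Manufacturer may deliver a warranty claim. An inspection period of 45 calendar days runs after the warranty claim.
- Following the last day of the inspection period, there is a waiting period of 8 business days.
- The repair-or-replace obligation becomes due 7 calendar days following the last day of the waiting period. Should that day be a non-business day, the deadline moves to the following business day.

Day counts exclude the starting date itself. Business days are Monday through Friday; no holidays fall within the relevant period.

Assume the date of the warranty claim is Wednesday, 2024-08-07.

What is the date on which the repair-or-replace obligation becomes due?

2024-10-09

The last day of the inspection period: 2024-08-07 + 45 days = 2024-09-21.
The last day of the waiting period: counting 8 business days from Saturday, 2024-09-21 (Sep 23, Sep 24, Sep 25, Sep 26, Sep 27, Sep 30, Oct 1, Oct 2, skipping weekends) reaches Wednesday, 2024-10-02.
Adding 7 calendar days to 2024-10-02 gives 2024-10-09, which is the date on which the repair-or-replace obligation becomes due. 2024-10-09 is a Wednesday, so no roll-forward applies.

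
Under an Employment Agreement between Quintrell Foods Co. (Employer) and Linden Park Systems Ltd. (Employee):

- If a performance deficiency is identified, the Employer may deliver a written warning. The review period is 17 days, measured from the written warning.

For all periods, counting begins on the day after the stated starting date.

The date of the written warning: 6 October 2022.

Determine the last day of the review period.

Adding 17 calendar days to 6 October 2022 gives 23 October 2022, which is the last day of the review period.

23 October 2022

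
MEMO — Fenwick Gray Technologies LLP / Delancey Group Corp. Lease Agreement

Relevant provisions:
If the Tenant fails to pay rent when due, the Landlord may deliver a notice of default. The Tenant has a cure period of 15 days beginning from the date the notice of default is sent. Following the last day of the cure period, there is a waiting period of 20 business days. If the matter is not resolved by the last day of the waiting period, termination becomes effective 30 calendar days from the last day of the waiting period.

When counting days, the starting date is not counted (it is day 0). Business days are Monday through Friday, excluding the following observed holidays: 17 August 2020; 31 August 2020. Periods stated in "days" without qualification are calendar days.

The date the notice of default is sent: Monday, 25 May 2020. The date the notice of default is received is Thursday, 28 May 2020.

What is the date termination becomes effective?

The last day of the cure period: 25 May 2020 + 15 days = 9 June 2020.
From Tuesday, 9 June 2020, 20 business days (Jun 10, Jun 11, Jun 12, Jun 15, …, Jul 3, Jul 6, Jul 7, skipping weekends) brings us to Tuesday, 7 July 2020, which is the last day of the waiting period.
The date termination becomes effective: 7 July 2020 + 30 days = 6 August 2020.

6 August 2020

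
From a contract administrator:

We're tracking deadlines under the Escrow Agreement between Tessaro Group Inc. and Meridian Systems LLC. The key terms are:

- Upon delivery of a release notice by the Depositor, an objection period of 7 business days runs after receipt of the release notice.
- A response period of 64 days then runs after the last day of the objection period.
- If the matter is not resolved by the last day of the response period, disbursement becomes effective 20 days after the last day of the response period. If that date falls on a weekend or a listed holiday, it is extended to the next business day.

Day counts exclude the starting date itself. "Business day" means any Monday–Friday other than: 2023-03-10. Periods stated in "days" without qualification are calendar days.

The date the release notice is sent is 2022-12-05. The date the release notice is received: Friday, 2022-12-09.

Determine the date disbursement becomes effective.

The last day of the objection period: 7 business days after Friday, 2022-12-09, skipping weekends — Dec 12, Dec 13, Dec 14, Dec 15, Dec 16, Dec 19, Dec 20 — lands on Tuesday, 2022-12-20.
Adding 64 calendar days to 2022-12-20 gives 2023-02-22, which is the last day of the response period.
The date disbursement becomes effective: 2023-02-22 + 20 days = 2023-03-14. 2023-03-14 is a Tuesday and is not a listed holiday, so no roll-forward applies.

2023-03-14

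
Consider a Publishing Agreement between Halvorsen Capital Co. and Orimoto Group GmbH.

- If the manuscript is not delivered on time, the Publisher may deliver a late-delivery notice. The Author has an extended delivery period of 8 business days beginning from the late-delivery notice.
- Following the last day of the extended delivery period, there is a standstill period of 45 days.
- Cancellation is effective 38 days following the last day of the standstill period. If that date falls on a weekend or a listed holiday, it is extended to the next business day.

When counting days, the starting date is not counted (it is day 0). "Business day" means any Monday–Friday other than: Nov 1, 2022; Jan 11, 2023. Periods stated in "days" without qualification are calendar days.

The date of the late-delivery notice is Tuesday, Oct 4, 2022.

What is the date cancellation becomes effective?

Jan 5, 2023

From Tuesday, Oct 4, 2022, 8 business days (Oct 5, Oct 6, Oct 7, Oct 10, Oct 11, Oct 12, Oct 13, Oct 14, skipping weekends) brings us to Friday, Oct 14, 2022, which is the last day of the extended delivery period.
Adding 45 calendar days to Oct 14, 2022 gives Nov 28, 2022, which is the last day of the standstill period.
The date cancellation becomes effective: 38 calendar days after Nov 28, 2022 is Jan 5, 2023. Jan 5, 2023 is a Thursday and is not a listed holiday, so no roll-forward applies.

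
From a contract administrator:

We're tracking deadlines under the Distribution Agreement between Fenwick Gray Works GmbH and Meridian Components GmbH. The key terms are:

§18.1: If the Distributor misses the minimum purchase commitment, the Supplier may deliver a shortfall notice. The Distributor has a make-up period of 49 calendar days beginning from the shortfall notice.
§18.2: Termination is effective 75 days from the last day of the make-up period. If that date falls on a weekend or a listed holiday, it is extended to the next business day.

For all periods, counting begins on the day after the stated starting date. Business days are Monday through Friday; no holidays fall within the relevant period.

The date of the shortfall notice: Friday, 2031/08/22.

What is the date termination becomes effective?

2031/12/24

The last day of the make-up period: 2031/08/22 + 49 days = 2031/10/10.
Adding 75 calendar days to 2031/10/10 gives 2031/12/24, which is the date termination becomes effective. 2031/12/24 is a Wednesday, so no roll-forward applies.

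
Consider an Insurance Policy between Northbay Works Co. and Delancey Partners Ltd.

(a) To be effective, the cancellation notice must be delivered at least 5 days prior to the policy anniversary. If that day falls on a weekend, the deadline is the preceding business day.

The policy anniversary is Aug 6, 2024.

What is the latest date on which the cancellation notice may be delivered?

Aug 1, 2024

Counting back 5 calendar days from Aug 6, 2024 gives Aug 1, 2024. That is a Thursday, so no adjustment is needed.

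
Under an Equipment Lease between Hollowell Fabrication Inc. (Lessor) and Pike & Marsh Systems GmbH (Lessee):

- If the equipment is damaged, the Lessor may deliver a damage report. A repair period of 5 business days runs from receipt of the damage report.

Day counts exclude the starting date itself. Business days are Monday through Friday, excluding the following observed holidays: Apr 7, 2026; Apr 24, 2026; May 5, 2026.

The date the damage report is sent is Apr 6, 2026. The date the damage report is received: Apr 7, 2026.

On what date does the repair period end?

Apr 14, 2026

The last day of the repair period: 5 business days after Tuesday, Apr 7, 2026, skipping weekends — Apr 8, Apr 9, Apr 10, Apr 13, Apr 14 — lands on Tuesday, Apr 14, 2026.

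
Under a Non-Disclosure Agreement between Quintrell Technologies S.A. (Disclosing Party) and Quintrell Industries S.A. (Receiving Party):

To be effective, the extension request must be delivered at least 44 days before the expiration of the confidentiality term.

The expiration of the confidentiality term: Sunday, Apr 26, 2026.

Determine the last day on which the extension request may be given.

Mar 13, 2026

Apr 26, 2026 minus 44 days is Mar 13, 2026.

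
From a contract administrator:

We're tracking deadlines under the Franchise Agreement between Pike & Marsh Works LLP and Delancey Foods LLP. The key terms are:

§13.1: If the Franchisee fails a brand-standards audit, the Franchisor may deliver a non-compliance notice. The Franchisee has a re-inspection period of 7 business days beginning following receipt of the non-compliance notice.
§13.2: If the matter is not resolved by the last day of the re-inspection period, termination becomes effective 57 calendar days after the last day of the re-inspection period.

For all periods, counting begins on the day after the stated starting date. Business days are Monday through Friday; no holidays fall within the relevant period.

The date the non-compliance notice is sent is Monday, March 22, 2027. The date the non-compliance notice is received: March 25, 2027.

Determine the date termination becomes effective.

The last day of the re-inspection period: 7 business days after Thursday, March 25, 2027, skipping weekends — Mar 26, Mar 29, Mar 30, Mar 31, Apr 1, Apr 2, Apr 5 — lands on Monday, April 5, 2027.
The date termination becomes effective: April 5, 2027 + 57 days = June 1, 2027.

June 1, 2027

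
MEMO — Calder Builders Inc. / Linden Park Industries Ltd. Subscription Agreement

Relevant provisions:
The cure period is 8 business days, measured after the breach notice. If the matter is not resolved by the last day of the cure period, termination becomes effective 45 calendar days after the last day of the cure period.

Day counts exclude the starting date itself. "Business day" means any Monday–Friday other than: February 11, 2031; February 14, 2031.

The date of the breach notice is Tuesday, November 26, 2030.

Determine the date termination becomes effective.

January 20, 2031

From Tuesday, November 26, 2030, 8 business days (Nov 27, Nov 28, Nov 29, Dec 2, Dec 3, Dec 4, Dec 5, Dec 6, skipping weekends) brings us to Friday, December 6, 2030, which is the last day of the cure period.
Adding 45 calendar days to December 6, 2030 gives January 20, 2031, which is the date termination becomes effective.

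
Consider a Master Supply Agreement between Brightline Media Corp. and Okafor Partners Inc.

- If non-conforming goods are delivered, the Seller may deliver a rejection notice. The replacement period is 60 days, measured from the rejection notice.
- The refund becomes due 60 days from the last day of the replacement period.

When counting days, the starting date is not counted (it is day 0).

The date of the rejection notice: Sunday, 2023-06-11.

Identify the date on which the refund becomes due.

Adding 60 calendar days to 2023-06-11 gives 2023-08-10, which is the last day of the replacement period.
Adding 60 calendar days to 2023-08-10 gives 2023-10-09, which is the date on which the refund becomes due.

2023-10-09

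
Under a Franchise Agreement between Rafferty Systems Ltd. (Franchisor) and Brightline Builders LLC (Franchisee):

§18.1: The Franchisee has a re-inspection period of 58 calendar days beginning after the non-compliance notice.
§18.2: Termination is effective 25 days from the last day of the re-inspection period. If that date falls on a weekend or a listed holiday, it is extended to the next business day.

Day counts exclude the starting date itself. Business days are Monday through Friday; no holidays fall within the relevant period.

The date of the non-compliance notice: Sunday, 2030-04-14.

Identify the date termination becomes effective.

The last day of the re-inspection period: 2030-04-14 + 58 days = 2030-06-11.
The date termination becomes effective: 25 calendar days after 2030-06-11 is 2030-07-06. That falls on a Saturday, so it rolls to the next business day, Monday, 2030-07-08.

2030-07-08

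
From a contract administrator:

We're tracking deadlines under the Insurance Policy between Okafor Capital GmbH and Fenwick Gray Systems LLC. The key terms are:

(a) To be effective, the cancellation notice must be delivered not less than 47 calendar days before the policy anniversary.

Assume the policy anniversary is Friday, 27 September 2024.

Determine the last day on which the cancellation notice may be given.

Counting back 47 calendar days from 27 September 2024 gives 11 August 2024.

11 August 2024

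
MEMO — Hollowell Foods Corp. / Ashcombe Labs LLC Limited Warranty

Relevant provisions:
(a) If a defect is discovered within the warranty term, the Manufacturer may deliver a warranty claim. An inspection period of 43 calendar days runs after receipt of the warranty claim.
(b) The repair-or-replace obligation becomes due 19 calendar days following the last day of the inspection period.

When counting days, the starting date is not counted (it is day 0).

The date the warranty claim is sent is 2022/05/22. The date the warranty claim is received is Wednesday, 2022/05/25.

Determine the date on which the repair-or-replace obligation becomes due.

The last day of the inspection period: 43 calendar days after 2022/05/25 is 2022/07/07.
The date on which the repair-or-replace obligation becomes due: 2022/07/07 + 19 days = 2022/07/26.

2022/07/26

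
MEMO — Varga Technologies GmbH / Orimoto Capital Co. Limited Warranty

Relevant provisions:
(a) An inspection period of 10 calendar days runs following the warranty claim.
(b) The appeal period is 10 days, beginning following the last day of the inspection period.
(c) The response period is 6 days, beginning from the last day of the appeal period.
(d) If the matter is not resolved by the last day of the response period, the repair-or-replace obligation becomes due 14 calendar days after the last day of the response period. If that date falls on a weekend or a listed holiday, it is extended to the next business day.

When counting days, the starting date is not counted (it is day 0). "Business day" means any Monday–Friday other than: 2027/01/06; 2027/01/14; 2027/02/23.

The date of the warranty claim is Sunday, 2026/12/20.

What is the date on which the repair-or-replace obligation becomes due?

2027/01/29

The last day of the inspection period: 2026/12/20 + 10 days = 2026/12/30.
Adding 10 calendar days to 2026/12/30 gives 2027/01/09, which is the last day of the appeal period.
The last day of the response period: 6 calendar days after 2027/01/09 is 2027/01/15.
The date on which the repair-or-replace obligation becomes due: 14 calendar days after 2027/01/15 is 2027/01/29. 2027/01/29 is a Friday and is not a listed holiday, so no roll-forward applies.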